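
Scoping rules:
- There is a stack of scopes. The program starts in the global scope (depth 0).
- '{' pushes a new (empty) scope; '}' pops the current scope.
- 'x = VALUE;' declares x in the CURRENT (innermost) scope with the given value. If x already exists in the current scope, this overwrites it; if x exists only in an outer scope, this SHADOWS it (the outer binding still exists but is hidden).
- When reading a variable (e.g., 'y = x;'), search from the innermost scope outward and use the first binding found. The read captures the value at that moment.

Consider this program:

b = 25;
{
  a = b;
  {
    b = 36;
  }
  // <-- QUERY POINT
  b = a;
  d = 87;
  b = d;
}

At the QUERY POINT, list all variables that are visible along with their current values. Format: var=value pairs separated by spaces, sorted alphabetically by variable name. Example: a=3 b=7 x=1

Answer: a=25 b=25

Derivation:
Step 1: declare b=25 at depth 0
Step 2: enter scope (depth=1)
Step 3: declare a=(read b)=25 at depth 1
Step 4: enter scope (depth=2)
Step 5: declare b=36 at depth 2
Step 6: exit scope (depth=1)
Visible at query point: a=25 b=25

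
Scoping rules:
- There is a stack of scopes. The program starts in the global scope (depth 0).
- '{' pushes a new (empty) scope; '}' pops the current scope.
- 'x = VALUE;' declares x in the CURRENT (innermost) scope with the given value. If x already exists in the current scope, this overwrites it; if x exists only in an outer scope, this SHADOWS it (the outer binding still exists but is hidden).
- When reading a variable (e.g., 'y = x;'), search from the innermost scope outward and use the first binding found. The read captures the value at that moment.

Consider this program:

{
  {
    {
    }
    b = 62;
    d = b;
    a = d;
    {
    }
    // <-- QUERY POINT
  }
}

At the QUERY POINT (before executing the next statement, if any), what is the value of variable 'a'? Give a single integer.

Answer: 62

Derivation:
Step 1: enter scope (depth=1)
Step 2: enter scope (depth=2)
Step 3: enter scope (depth=3)
Step 4: exit scope (depth=2)
Step 5: declare b=62 at depth 2
Step 6: declare d=(read b)=62 at depth 2
Step 7: declare a=(read d)=62 at depth 2
Step 8: enter scope (depth=3)
Step 9: exit scope (depth=2)
Visible at query point: a=62 b=62 d=62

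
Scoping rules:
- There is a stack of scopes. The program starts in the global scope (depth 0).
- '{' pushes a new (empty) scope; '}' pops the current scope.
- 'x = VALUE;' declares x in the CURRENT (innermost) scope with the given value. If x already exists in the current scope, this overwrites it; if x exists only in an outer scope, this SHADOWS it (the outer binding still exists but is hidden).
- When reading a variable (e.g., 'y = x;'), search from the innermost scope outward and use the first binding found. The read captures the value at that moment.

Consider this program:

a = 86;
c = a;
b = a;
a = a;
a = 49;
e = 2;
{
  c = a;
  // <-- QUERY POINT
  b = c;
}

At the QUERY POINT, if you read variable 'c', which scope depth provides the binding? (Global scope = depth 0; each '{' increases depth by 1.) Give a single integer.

Answer: 1

Derivation:
Step 1: declare a=86 at depth 0
Step 2: declare c=(read a)=86 at depth 0
Step 3: declare b=(read a)=86 at depth 0
Step 4: declare a=(read a)=86 at depth 0
Step 5: declare a=49 at depth 0
Step 6: declare e=2 at depth 0
Step 7: enter scope (depth=1)
Step 8: declare c=(read a)=49 at depth 1
Visible at query point: a=49 b=86 c=49 e=2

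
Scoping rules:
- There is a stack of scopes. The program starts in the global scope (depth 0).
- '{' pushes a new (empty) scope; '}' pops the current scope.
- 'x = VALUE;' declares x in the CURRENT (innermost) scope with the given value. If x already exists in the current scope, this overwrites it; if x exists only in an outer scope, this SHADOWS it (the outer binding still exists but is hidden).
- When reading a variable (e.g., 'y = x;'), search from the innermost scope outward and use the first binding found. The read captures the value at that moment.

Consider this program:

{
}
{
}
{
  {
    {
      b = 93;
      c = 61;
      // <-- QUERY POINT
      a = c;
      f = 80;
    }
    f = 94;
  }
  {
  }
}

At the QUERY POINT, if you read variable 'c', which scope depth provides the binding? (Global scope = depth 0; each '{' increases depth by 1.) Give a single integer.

Answer: 3

Derivation:
Step 1: enter scope (depth=1)
Step 2: exit scope (depth=0)
Step 3: enter scope (depth=1)
Step 4: exit scope (depth=0)
Step 5: enter scope (depth=1)
Step 6: enter scope (depth=2)
Step 7: enter scope (depth=3)
Step 8: declare b=93 at depth 3
Step 9: declare c=61 at depth 3
Visible at query point: b=93 c=61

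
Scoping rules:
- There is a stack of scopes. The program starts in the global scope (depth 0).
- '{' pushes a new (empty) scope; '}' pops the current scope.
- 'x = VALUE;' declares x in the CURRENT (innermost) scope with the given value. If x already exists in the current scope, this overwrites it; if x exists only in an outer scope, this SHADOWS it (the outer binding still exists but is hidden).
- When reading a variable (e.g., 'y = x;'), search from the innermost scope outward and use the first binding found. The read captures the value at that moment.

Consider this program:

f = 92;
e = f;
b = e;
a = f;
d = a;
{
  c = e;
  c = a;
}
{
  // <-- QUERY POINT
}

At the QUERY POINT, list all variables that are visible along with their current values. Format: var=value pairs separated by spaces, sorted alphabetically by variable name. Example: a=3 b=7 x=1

Answer: a=92 b=92 d=92 e=92 f=92

Derivation:
Step 1: declare f=92 at depth 0
Step 2: declare e=(read f)=92 at depth 0
Step 3: declare b=(read e)=92 at depth 0
Step 4: declare a=(read f)=92 at depth 0
Step 5: declare d=(read a)=92 at depth 0
Step 6: enter scope (depth=1)
Step 7: declare c=(read e)=92 at depth 1
Step 8: declare c=(read a)=92 at depth 1
Step 9: exit scope (depth=0)
Step 10: enter scope (depth=1)
Visible at query point: a=92 b=92 d=92 e=92 f=92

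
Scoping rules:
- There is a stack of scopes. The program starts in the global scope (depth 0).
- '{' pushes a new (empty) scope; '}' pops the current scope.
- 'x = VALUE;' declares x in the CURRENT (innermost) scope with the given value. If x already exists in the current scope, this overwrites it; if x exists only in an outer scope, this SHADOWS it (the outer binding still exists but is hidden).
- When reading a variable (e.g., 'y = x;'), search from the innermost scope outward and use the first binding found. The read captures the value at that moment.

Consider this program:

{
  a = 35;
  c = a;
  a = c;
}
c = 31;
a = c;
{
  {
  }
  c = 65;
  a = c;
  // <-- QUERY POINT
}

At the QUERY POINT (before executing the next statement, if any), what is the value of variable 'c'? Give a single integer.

Answer: 65

Derivation:
Step 1: enter scope (depth=1)
Step 2: declare a=35 at depth 1
Step 3: declare c=(read a)=35 at depth 1
Step 4: declare a=(read c)=35 at depth 1
Step 5: exit scope (depth=0)
Step 6: declare c=31 at depth 0
Step 7: declare a=(read c)=31 at depth 0
Step 8: enter scope (depth=1)
Step 9: enter scope (depth=2)
Step 10: exit scope (depth=1)
Step 11: declare c=65 at depth 1
Step 12: declare a=(read c)=65 at depth 1
Visible at query point: a=65 c=65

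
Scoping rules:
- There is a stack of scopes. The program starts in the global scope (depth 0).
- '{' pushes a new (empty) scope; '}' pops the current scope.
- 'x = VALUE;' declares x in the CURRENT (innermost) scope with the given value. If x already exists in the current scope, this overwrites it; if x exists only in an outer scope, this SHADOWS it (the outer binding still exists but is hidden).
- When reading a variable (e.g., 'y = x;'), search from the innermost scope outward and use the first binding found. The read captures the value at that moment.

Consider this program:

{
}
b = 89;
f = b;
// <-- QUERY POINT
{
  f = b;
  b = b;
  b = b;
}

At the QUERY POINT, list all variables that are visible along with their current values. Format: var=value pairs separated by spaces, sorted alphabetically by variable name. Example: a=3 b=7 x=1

Step 1: enter scope (depth=1)
Step 2: exit scope (depth=0)
Step 3: declare b=89 at depth 0
Step 4: declare f=(read b)=89 at depth 0
Visible at query point: b=89 f=89

Answer: b=89 f=89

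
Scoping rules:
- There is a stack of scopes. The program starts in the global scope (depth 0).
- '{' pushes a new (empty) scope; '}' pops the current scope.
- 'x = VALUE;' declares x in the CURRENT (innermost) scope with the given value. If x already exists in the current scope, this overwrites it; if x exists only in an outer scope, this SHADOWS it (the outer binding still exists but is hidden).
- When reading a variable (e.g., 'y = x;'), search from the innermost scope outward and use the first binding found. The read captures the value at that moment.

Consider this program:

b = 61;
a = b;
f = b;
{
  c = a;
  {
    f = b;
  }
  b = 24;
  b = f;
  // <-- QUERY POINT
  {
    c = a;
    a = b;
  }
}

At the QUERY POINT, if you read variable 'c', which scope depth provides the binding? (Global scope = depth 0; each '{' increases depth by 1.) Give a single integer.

Step 1: declare b=61 at depth 0
Step 2: declare a=(read b)=61 at depth 0
Step 3: declare f=(read b)=61 at depth 0
Step 4: enter scope (depth=1)
Step 5: declare c=(read a)=61 at depth 1
Step 6: enter scope (depth=2)
Step 7: declare f=(read b)=61 at depth 2
Step 8: exit scope (depth=1)
Step 9: declare b=24 at depth 1
Step 10: declare b=(read f)=61 at depth 1
Visible at query point: a=61 b=61 c=61 f=61

Answer: 1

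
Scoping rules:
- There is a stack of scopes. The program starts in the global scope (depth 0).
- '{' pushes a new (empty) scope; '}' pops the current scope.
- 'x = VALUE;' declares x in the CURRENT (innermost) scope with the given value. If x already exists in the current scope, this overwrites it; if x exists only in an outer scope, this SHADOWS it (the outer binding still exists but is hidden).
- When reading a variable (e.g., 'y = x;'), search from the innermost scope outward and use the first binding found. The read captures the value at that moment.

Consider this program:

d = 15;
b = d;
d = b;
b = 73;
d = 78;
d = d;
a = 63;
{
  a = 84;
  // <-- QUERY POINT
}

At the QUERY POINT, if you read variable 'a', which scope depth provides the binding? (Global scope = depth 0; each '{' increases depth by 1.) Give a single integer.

Answer: 1

Derivation:
Step 1: declare d=15 at depth 0
Step 2: declare b=(read d)=15 at depth 0
Step 3: declare d=(read b)=15 at depth 0
Step 4: declare b=73 at depth 0
Step 5: declare d=78 at depth 0
Step 6: declare d=(read d)=78 at depth 0
Step 7: declare a=63 at depth 0
Step 8: enter scope (depth=1)
Step 9: declare a=84 at depth 1
Visible at query point: a=84 b=73 d=78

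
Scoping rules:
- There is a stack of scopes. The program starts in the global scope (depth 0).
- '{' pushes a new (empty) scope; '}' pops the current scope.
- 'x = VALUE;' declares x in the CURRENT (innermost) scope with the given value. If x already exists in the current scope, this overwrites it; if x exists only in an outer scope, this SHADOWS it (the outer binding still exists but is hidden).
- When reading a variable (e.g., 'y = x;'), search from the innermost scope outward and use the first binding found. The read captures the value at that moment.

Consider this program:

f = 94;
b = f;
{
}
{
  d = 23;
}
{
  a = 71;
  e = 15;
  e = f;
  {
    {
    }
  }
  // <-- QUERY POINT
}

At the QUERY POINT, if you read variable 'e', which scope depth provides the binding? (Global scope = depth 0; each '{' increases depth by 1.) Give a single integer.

Step 1: declare f=94 at depth 0
Step 2: declare b=(read f)=94 at depth 0
Step 3: enter scope (depth=1)
Step 4: exit scope (depth=0)
Step 5: enter scope (depth=1)
Step 6: declare d=23 at depth 1
Step 7: exit scope (depth=0)
Step 8: enter scope (depth=1)
Step 9: declare a=71 at depth 1
Step 10: declare e=15 at depth 1
Step 11: declare e=(read f)=94 at depth 1
Step 12: enter scope (depth=2)
Step 13: enter scope (depth=3)
Step 14: exit scope (depth=2)
Step 15: exit scope (depth=1)
Visible at query point: a=71 b=94 e=94 f=94

Answer: 1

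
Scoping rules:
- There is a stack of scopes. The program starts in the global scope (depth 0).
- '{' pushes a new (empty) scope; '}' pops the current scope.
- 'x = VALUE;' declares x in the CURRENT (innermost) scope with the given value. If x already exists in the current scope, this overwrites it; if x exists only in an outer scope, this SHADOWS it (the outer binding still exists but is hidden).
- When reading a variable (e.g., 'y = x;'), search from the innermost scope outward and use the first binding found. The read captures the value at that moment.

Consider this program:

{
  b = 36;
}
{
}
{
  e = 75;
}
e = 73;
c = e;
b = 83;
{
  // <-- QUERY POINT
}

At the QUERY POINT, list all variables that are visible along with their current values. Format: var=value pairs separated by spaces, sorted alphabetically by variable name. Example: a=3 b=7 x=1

Answer: b=83 c=73 e=73

Derivation:
Step 1: enter scope (depth=1)
Step 2: declare b=36 at depth 1
Step 3: exit scope (depth=0)
Step 4: enter scope (depth=1)
Step 5: exit scope (depth=0)
Step 6: enter scope (depth=1)
Step 7: declare e=75 at depth 1
Step 8: exit scope (depth=0)
Step 9: declare e=73 at depth 0
Step 10: declare c=(read e)=73 at depth 0
Step 11: declare b=83 at depth 0
Step 12: enter scope (depth=1)
Visible at query point: b=83 c=73 e=73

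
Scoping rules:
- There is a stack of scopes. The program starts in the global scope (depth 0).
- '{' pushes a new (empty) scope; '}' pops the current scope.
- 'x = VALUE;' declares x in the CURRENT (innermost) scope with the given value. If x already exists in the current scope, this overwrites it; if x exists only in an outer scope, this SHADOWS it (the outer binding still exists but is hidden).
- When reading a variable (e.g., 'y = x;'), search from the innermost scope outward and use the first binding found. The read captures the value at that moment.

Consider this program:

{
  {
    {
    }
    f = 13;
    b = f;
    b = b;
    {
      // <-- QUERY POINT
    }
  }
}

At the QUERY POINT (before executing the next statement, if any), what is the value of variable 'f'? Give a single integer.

Step 1: enter scope (depth=1)
Step 2: enter scope (depth=2)
Step 3: enter scope (depth=3)
Step 4: exit scope (depth=2)
Step 5: declare f=13 at depth 2
Step 6: declare b=(read f)=13 at depth 2
Step 7: declare b=(read b)=13 at depth 2
Step 8: enter scope (depth=3)
Visible at query point: b=13 f=13

Answer: 13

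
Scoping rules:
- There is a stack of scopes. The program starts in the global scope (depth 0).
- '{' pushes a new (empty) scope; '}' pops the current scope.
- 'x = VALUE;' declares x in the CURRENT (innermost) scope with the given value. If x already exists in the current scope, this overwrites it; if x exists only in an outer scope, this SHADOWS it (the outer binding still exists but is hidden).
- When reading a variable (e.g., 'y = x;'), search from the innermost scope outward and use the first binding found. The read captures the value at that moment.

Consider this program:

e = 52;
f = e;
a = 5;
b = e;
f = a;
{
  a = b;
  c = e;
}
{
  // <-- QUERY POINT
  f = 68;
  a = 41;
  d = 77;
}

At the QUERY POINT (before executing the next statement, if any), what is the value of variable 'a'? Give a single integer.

Answer: 5

Derivation:
Step 1: declare e=52 at depth 0
Step 2: declare f=(read e)=52 at depth 0
Step 3: declare a=5 at depth 0
Step 4: declare b=(read e)=52 at depth 0
Step 5: declare f=(read a)=5 at depth 0
Step 6: enter scope (depth=1)
Step 7: declare a=(read b)=52 at depth 1
Step 8: declare c=(read e)=52 at depth 1
Step 9: exit scope (depth=0)
Step 10: enter scope (depth=1)
Visible at query point: a=5 b=52 e=52 f=5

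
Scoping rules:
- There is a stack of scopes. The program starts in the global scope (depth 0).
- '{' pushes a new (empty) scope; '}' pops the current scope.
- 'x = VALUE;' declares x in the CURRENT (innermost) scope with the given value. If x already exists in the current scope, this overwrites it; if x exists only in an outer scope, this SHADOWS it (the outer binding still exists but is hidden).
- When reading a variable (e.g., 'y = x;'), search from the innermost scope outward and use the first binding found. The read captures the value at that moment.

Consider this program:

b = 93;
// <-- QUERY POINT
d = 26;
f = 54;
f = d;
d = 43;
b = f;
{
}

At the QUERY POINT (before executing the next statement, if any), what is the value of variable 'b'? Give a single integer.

Step 1: declare b=93 at depth 0
Visible at query point: b=93

Answer: 93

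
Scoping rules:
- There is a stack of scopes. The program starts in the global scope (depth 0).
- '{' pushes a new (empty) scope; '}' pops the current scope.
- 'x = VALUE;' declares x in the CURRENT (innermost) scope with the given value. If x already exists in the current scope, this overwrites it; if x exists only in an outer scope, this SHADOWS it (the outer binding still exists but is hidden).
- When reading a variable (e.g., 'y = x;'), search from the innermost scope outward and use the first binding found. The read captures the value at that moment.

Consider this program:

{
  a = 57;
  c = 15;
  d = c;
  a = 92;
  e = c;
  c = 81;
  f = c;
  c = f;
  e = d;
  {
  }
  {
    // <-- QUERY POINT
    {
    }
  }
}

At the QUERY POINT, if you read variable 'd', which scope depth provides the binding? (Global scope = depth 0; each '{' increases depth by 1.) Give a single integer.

Answer: 1

Derivation:
Step 1: enter scope (depth=1)
Step 2: declare a=57 at depth 1
Step 3: declare c=15 at depth 1
Step 4: declare d=(read c)=15 at depth 1
Step 5: declare a=92 at depth 1
Step 6: declare e=(read c)=15 at depth 1
Step 7: declare c=81 at depth 1
Step 8: declare f=(read c)=81 at depth 1
Step 9: declare c=(read f)=81 at depth 1
Step 10: declare e=(read d)=15 at depth 1
Step 11: enter scope (depth=2)
Step 12: exit scope (depth=1)
Step 13: enter scope (depth=2)
Visible at query point: a=92 c=81 d=15 e=15 f=81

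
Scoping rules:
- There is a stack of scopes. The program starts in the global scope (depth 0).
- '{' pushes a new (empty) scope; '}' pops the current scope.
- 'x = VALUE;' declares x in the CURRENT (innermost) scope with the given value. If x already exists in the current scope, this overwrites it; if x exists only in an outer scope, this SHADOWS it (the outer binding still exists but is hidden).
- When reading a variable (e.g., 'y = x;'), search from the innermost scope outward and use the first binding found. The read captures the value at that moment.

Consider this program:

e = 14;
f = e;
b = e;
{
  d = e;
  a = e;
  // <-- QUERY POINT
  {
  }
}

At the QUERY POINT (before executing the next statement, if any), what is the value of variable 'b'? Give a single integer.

Step 1: declare e=14 at depth 0
Step 2: declare f=(read e)=14 at depth 0
Step 3: declare b=(read e)=14 at depth 0
Step 4: enter scope (depth=1)
Step 5: declare d=(read e)=14 at depth 1
Step 6: declare a=(read e)=14 at depth 1
Visible at query point: a=14 b=14 d=14 e=14 f=14

Answer: 14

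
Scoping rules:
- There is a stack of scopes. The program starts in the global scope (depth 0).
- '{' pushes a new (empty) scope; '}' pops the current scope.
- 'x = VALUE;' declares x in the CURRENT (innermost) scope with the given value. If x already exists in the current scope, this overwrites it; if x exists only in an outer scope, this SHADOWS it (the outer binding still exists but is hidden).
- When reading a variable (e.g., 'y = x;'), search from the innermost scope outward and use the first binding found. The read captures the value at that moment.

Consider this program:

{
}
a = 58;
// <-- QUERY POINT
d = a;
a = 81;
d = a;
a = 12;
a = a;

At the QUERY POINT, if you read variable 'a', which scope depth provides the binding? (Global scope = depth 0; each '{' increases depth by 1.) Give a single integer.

Step 1: enter scope (depth=1)
Step 2: exit scope (depth=0)
Step 3: declare a=58 at depth 0
Visible at query point: a=58

Answer: 0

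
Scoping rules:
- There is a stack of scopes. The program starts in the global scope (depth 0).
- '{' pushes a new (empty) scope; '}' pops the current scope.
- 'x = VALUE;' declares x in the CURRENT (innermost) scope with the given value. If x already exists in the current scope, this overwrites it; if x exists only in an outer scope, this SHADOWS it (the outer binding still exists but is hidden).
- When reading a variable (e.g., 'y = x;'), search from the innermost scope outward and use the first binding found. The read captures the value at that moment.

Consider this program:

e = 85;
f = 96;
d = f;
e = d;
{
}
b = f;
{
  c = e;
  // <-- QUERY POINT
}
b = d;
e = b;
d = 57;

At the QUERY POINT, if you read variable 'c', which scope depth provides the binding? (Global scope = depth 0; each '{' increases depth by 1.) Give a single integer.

Answer: 1

Derivation:
Step 1: declare e=85 at depth 0
Step 2: declare f=96 at depth 0
Step 3: declare d=(read f)=96 at depth 0
Step 4: declare e=(read d)=96 at depth 0
Step 5: enter scope (depth=1)
Step 6: exit scope (depth=0)
Step 7: declare b=(read f)=96 at depth 0
Step 8: enter scope (depth=1)
Step 9: declare c=(read e)=96 at depth 1
Visible at query point: b=96 c=96 d=96 e=96 f=96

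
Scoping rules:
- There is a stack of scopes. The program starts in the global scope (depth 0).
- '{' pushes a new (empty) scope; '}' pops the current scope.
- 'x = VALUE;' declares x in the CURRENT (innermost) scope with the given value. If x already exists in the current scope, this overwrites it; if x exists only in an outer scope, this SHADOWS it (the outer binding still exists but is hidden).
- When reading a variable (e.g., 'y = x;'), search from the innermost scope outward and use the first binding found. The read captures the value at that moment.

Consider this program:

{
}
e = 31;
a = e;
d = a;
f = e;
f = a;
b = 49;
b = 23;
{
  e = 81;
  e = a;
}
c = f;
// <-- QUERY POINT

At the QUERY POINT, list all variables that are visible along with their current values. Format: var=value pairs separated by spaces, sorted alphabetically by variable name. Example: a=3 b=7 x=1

Answer: a=31 b=23 c=31 d=31 e=31 f=31

Derivation:
Step 1: enter scope (depth=1)
Step 2: exit scope (depth=0)
Step 3: declare e=31 at depth 0
Step 4: declare a=(read e)=31 at depth 0
Step 5: declare d=(read a)=31 at depth 0
Step 6: declare f=(read e)=31 at depth 0
Step 7: declare f=(read a)=31 at depth 0
Step 8: declare b=49 at depth 0
Step 9: declare b=23 at depth 0
Step 10: enter scope (depth=1)
Step 11: declare e=81 at depth 1
Step 12: declare e=(read a)=31 at depth 1
Step 13: exit scope (depth=0)
Step 14: declare c=(read f)=31 at depth 0
Visible at query point: a=31 b=23 c=31 d=31 e=31 f=31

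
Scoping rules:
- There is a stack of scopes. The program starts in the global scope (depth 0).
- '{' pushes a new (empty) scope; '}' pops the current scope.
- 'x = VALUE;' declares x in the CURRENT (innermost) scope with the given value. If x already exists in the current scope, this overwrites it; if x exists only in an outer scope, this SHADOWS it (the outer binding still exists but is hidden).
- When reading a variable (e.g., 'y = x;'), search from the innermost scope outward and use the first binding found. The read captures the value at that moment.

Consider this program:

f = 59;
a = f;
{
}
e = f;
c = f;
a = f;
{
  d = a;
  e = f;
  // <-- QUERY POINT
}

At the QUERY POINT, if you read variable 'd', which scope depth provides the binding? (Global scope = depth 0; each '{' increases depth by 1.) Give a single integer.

Answer: 1

Derivation:
Step 1: declare f=59 at depth 0
Step 2: declare a=(read f)=59 at depth 0
Step 3: enter scope (depth=1)
Step 4: exit scope (depth=0)
Step 5: declare e=(read f)=59 at depth 0
Step 6: declare c=(read f)=59 at depth 0
Step 7: declare a=(read f)=59 at depth 0
Step 8: enter scope (depth=1)
Step 9: declare d=(read a)=59 at depth 1
Step 10: declare e=(read f)=59 at depth 1
Visible at query point: a=59 c=59 d=59 e=59 f=59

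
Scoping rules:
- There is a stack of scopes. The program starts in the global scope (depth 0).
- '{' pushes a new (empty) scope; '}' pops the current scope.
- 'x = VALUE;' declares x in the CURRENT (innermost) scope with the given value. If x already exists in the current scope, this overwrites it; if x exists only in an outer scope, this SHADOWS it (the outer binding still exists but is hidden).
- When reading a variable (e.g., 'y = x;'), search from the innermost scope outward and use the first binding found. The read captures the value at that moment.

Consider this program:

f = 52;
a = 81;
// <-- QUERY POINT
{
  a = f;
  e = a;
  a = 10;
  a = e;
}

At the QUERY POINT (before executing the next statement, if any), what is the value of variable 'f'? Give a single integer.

Answer: 52

Derivation:
Step 1: declare f=52 at depth 0
Step 2: declare a=81 at depth 0
Visible at query point: a=81 f=52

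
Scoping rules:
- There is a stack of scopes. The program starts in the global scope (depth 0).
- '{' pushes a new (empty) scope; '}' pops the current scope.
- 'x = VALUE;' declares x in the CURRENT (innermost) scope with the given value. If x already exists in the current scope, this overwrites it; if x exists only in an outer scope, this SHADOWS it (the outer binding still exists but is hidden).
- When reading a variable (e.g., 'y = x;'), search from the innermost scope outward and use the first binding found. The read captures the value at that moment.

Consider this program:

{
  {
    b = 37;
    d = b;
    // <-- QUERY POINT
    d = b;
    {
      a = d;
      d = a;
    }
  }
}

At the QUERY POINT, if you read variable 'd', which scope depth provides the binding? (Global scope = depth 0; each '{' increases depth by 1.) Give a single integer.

Answer: 2

Derivation:
Step 1: enter scope (depth=1)
Step 2: enter scope (depth=2)
Step 3: declare b=37 at depth 2
Step 4: declare d=(read b)=37 at depth 2
Visible at query point: b=37 d=37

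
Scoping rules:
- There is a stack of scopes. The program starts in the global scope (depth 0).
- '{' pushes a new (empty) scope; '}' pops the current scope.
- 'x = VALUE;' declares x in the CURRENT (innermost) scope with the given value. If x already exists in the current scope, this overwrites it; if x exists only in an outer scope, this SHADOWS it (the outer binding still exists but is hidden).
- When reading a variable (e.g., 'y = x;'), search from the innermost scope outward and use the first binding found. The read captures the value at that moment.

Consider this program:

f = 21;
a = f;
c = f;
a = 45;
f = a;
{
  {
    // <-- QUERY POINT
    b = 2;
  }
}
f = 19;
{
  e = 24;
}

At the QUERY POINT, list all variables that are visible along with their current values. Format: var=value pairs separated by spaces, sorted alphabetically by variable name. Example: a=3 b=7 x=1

Step 1: declare f=21 at depth 0
Step 2: declare a=(read f)=21 at depth 0
Step 3: declare c=(read f)=21 at depth 0
Step 4: declare a=45 at depth 0
Step 5: declare f=(read a)=45 at depth 0
Step 6: enter scope (depth=1)
Step 7: enter scope (depth=2)
Visible at query point: a=45 c=21 f=45

Answer: a=45 c=21 f=45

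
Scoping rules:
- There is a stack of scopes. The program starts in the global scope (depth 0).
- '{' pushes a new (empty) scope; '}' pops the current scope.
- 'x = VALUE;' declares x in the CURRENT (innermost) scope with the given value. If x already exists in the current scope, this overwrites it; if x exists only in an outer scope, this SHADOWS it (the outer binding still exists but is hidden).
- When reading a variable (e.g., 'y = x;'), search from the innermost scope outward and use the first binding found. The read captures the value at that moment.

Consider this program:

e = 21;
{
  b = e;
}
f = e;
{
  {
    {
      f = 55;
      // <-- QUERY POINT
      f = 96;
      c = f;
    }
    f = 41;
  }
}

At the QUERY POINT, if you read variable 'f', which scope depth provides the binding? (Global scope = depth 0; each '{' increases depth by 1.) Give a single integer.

Answer: 3

Derivation:
Step 1: declare e=21 at depth 0
Step 2: enter scope (depth=1)
Step 3: declare b=(read e)=21 at depth 1
Step 4: exit scope (depth=0)
Step 5: declare f=(read e)=21 at depth 0
Step 6: enter scope (depth=1)
Step 7: enter scope (depth=2)
Step 8: enter scope (depth=3)
Step 9: declare f=55 at depth 3
Visible at query point: e=21 f=55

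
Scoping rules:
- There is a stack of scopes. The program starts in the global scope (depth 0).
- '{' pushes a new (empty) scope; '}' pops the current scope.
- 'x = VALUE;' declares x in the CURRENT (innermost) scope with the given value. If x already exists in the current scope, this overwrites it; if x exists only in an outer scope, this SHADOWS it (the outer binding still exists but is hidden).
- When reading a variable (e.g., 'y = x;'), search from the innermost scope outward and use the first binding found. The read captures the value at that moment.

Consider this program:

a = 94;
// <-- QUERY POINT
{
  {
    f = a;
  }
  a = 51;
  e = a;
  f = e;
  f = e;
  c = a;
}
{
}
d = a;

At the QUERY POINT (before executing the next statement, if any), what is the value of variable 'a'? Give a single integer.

Answer: 94

Derivation:
Step 1: declare a=94 at depth 0
Visible at query point: a=94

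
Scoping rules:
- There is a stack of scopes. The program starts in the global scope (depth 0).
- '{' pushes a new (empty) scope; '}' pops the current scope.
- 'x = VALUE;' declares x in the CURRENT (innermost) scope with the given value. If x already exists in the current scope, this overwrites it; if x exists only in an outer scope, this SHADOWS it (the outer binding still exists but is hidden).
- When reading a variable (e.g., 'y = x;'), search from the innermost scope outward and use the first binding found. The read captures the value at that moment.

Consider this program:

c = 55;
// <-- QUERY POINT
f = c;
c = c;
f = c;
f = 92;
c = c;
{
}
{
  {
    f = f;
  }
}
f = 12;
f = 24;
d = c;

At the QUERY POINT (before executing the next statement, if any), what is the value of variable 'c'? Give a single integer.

Answer: 55

Derivation:
Step 1: declare c=55 at depth 0
Visible at query point: c=55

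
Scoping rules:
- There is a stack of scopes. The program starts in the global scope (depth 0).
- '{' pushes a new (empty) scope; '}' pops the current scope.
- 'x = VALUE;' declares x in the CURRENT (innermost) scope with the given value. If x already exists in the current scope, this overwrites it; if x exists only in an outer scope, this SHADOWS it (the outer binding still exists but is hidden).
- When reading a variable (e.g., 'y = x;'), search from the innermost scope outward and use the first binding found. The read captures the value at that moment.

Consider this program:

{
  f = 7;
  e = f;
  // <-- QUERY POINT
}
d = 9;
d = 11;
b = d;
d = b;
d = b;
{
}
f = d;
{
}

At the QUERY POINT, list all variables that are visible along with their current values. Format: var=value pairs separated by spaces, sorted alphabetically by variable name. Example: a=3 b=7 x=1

Answer: e=7 f=7

Derivation:
Step 1: enter scope (depth=1)
Step 2: declare f=7 at depth 1
Step 3: declare e=(read f)=7 at depth 1
Visible at query point: e=7 f=7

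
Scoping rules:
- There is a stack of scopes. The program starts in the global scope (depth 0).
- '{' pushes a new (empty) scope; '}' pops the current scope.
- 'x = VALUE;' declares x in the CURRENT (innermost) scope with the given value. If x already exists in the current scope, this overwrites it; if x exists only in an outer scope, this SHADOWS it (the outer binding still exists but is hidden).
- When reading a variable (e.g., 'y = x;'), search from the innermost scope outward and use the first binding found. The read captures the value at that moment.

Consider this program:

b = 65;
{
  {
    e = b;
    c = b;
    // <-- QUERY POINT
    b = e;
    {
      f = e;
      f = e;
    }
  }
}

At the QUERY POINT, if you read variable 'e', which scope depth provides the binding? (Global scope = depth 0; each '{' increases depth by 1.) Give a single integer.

Step 1: declare b=65 at depth 0
Step 2: enter scope (depth=1)
Step 3: enter scope (depth=2)
Step 4: declare e=(read b)=65 at depth 2
Step 5: declare c=(read b)=65 at depth 2
Visible at query point: b=65 c=65 e=65

Answer: 2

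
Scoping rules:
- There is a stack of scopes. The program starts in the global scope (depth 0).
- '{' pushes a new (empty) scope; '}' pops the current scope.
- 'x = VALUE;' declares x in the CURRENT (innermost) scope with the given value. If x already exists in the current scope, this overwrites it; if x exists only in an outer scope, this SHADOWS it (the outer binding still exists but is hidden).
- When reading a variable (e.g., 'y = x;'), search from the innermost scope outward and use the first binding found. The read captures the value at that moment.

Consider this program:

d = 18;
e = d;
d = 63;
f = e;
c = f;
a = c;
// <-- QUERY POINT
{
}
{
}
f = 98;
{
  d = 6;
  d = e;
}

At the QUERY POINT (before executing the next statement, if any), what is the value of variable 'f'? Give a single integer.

Step 1: declare d=18 at depth 0
Step 2: declare e=(read d)=18 at depth 0
Step 3: declare d=63 at depth 0
Step 4: declare f=(read e)=18 at depth 0
Step 5: declare c=(read f)=18 at depth 0
Step 6: declare a=(read c)=18 at depth 0
Visible at query point: a=18 c=18 d=63 e=18 f=18

Answer: 18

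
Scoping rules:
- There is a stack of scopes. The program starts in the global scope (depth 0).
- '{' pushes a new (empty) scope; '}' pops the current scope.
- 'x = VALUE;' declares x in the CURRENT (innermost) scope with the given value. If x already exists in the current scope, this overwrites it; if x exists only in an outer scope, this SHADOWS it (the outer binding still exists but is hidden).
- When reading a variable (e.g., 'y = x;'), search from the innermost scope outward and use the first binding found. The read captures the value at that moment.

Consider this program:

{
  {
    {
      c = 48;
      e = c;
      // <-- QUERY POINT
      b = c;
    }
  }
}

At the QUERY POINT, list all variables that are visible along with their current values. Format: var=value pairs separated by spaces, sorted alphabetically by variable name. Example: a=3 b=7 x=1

Step 1: enter scope (depth=1)
Step 2: enter scope (depth=2)
Step 3: enter scope (depth=3)
Step 4: declare c=48 at depth 3
Step 5: declare e=(read c)=48 at depth 3
Visible at query point: c=48 e=48

Answer: c=48 e=48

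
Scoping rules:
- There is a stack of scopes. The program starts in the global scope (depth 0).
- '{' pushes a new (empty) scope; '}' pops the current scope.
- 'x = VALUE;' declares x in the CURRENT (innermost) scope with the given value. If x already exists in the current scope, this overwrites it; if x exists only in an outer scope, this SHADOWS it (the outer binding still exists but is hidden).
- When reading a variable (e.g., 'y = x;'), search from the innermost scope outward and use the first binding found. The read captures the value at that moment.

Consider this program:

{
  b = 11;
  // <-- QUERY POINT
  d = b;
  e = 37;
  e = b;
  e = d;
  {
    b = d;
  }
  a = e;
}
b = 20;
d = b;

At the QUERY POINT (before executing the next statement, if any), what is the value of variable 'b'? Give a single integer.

Answer: 11

Derivation:
Step 1: enter scope (depth=1)
Step 2: declare b=11 at depth 1
Visible at query point: b=11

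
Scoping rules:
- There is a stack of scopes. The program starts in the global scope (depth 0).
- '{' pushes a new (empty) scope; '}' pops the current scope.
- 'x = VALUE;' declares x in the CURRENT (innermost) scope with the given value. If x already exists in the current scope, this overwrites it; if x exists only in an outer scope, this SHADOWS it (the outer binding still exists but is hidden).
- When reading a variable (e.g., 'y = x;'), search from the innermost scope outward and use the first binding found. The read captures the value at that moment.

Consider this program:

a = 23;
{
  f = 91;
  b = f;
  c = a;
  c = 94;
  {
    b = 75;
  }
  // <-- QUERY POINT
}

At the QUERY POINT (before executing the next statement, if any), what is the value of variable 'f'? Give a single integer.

Answer: 91

Derivation:
Step 1: declare a=23 at depth 0
Step 2: enter scope (depth=1)
Step 3: declare f=91 at depth 1
Step 4: declare b=(read f)=91 at depth 1
Step 5: declare c=(read a)=23 at depth 1
Step 6: declare c=94 at depth 1
Step 7: enter scope (depth=2)
Step 8: declare b=75 at depth 2
Step 9: exit scope (depth=1)
Visible at query point: a=23 b=91 c=94 f=91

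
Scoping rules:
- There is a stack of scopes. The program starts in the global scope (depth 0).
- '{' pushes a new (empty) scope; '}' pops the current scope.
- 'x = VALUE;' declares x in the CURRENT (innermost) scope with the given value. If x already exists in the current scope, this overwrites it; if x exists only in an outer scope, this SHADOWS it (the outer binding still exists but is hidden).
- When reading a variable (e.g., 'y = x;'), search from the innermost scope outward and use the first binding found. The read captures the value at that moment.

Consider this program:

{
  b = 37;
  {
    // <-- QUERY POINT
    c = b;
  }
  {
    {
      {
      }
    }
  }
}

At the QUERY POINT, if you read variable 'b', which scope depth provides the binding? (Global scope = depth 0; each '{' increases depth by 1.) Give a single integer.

Answer: 1

Derivation:
Step 1: enter scope (depth=1)
Step 2: declare b=37 at depth 1
Step 3: enter scope (depth=2)
Visible at query point: b=37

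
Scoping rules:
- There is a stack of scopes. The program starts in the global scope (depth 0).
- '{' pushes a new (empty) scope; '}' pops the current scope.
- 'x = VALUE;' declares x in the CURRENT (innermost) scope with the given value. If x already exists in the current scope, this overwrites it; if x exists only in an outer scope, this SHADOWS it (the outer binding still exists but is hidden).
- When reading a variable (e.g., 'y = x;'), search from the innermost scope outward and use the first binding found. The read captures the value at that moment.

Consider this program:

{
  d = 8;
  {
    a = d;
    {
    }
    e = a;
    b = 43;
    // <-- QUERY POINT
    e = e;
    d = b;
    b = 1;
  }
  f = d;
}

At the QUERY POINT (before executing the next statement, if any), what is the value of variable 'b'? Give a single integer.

Step 1: enter scope (depth=1)
Step 2: declare d=8 at depth 1
Step 3: enter scope (depth=2)
Step 4: declare a=(read d)=8 at depth 2
Step 5: enter scope (depth=3)
Step 6: exit scope (depth=2)
Step 7: declare e=(read a)=8 at depth 2
Step 8: declare b=43 at depth 2
Visible at query point: a=8 b=43 d=8 e=8

Answer: 43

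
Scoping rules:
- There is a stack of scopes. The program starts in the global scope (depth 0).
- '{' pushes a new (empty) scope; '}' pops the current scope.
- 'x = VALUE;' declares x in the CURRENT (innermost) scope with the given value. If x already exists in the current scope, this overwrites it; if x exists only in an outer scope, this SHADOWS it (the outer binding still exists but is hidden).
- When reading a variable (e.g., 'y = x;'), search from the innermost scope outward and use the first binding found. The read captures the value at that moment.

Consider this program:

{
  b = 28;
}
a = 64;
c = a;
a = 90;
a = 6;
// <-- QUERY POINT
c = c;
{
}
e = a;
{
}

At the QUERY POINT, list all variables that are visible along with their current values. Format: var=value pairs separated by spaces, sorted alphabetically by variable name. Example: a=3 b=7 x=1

Answer: a=6 c=64

Derivation:
Step 1: enter scope (depth=1)
Step 2: declare b=28 at depth 1
Step 3: exit scope (depth=0)
Step 4: declare a=64 at depth 0
Step 5: declare c=(read a)=64 at depth 0
Step 6: declare a=90 at depth 0
Step 7: declare a=6 at depth 0
Visible at query point: a=6 c=64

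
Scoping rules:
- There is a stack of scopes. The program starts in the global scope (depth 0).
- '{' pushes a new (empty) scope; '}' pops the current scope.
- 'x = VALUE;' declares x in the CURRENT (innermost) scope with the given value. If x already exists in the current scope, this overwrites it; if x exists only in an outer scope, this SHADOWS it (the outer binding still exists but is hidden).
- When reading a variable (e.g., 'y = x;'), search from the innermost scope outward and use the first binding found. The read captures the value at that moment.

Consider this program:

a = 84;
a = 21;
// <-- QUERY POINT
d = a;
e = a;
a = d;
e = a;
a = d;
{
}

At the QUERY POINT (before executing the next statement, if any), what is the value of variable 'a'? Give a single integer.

Step 1: declare a=84 at depth 0
Step 2: declare a=21 at depth 0
Visible at query point: a=21

Answer: 21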